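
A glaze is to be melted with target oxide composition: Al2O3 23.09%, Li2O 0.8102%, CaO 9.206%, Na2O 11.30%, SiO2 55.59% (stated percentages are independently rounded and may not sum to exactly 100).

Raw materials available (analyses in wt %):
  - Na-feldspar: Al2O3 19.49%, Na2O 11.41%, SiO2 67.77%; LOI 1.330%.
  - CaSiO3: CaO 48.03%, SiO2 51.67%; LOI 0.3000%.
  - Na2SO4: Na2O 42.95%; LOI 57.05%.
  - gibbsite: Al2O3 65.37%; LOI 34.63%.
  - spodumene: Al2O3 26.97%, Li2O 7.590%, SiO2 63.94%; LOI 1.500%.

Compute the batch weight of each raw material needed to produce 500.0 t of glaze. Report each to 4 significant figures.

Batch per 500.0 t glaze:
  Na-feldspar: 286.7 t
  CaSiO3: 95.84 t
  Na2SO4: 55.38 t
  gibbsite: 69.11 t
  spodumene: 53.37 t
Total batch = 560.4 t; LOI loss = 60.43 t; yield = 89.22%

Working values are printed, rounded to 4 significant digits, between the steps; every computation runs at exact precision throughout; each reported value is rounded once only — all derived quantities are rebuilt at full precision (yield, LOI, the totals, net glass mass, five oxide percentages) from the batch weights for 500.0 t of glass as they appear in either problem or answer.
Oxide mass targets, per 500.0 t glaze:
  Al2O3: 23.09% × 500.0 = 115.4 t
  Li2O: 0.8102% × 500.0 = 4.051 t
  CaO: 9.206% × 500.0 = 46.03 t
  Na2O: 11.30% × 500.0 = 56.50 t
  SiO2: 55.59% × 500.0 = 278.0 t
A balance pass over the oxides, given the weights on record, relative to the basis at hand (sum by sum, the targets are met within answer rounding):
  Al2O3: 286.7·0.1949 + 69.11·0.6537 + 53.37·0.2697 = 115.4 t (target 115.4 t)
  Li2O: 53.37·0.07590 = 4.051 t (target 4.051 t)
  CaO: 95.84·0.4803 = 46.03 t (target 46.03 t)
  Na2O: 286.7·0.1141 + 55.38·0.4295 = 56.50 t (target 56.50 t)
  SiO2: 286.7·0.6777 + 95.84·0.5167 + 53.37·0.6394 = 277.9 t (target 278.0 t)
Glass-mass closure: total batch − LOI = 500.0 t (targets for the oxides total 500.0 t; stated basis 500.0 t — a pure rounding effect).
Batch total: Σ batch = 560.4 t; loss to ignition Σ batch·LOI = 60.43 t; yield, glass over the total, = 89.22%.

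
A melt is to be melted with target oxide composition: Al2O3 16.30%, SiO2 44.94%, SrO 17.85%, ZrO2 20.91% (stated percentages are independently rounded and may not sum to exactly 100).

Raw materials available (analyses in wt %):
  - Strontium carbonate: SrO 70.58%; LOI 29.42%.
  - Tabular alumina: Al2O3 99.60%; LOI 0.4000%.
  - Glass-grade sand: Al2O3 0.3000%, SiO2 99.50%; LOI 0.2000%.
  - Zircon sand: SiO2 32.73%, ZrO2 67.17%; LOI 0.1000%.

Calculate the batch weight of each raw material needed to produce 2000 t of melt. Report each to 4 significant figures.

Batch per 2000 t melt:
  Strontium carbonate: 505.8 t
  Tabular alumina: 325.2 t
  Glass-grade sand: 698.5 t
  Zircon sand: 622.6 t
Total batch = 2152 t; LOI loss = 152.1 t; yield = 92.93%

In-progress results are displayed (rounded to four significant figures) across the worked steps — every computation runs at exact precision in every operation. Each reported value is rounded exactly once. Derived quantities are computed from the weighed amounts per 2000 t of glass in full float precision (the four compositions, ignition loss, glass mass, totals, the yield) as they appear in problem or answer.
Target masses of each oxide per 2000 t melt:
  Al2O3: 16.30% × 2000 = 326.0 t
  SiO2: 44.94% × 2000 = 898.8 t
  SrO: 17.85% × 2000 = 357.0 t
  ZrO2: 20.91% × 2000 = 418.2 t
A balance pass over the oxides, working from each reported weight, on the stated basis (oxide sums agree with the targets once rounding is allowed for):
  Al2O3: 325.2·0.9960 + 698.5·0.003000 = 326.0 t (target 326.0 t)
  SiO2: 698.5·0.9950 + 622.6·0.3273 = 898.8 t (target 898.8 t)
  SrO: 505.8·0.7058 = 357.0 t (target 357.0 t)
  ZrO2: 622.6·0.6717 = 418.2 t (target 418.2 t)
Glass-mass closure: batch Σ − ignition loss = 2000 t (per-oxide target masses sum to 2000 t; basis as stated: 2000 t — rounding explains the deltas).
Summing the batch: Σ batch = 2152 t; loss to ignition Σ batch·LOI = 152.1 t; glass ÷ batch gives a yield of 92.93%.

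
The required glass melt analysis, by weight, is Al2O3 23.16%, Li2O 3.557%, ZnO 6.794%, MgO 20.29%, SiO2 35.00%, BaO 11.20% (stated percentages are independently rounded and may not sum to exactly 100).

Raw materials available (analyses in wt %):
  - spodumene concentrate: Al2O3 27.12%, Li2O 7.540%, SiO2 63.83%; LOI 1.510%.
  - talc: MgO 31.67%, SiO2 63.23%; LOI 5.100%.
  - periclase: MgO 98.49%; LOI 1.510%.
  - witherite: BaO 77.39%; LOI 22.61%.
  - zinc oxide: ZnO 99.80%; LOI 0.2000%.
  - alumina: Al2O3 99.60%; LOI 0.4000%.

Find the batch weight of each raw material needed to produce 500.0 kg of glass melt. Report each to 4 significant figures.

Intermediates are displayed (rounded to four significant figures) on the page — all internal work keeps exact precision through the solve; every reported value is rounded exactly once; all derived quantities, which include ignition loss, glass mass, the six compositions, totals, yield, are carried in exact precision, as given in either problem or answer, from the weighed amounts per 500.0 kg of glass.
Oxide mass targets, per 500.0 kg glass melt:
  Al2O3: 23.16% × 500.0 = 115.8 kg
  Li2O: 3.557% × 500.0 = 17.78 kg
  ZnO: 6.794% × 500.0 = 33.97 kg
  MgO: 20.29% × 500.0 = 101.4 kg
  SiO2: 35.00% × 500.0 = 175.0 kg
  BaO: 11.20% × 500.0 = 56.00 kg
Per-oxide balance check working from each reported weight, at the basis given (target by target, the sums agree inside rounding margins):
  Al2O3: 235.9·0.2712 + 52.04·0.9960 = 115.8 kg (target 115.8 kg)
  Li2O: 235.9·0.07540 = 17.79 kg (target 17.78 kg)
  ZnO: 34.04·0.9980 = 33.97 kg (target 33.97 kg)
  MgO: 38.65·0.3167 + 90.58·0.9849 = 101.5 kg (target 101.4 kg)
  SiO2: 235.9·0.6383 + 38.65·0.6323 = 175.0 kg (target 175.0 kg)
  BaO: 72.36·0.7739 = 56.00 kg (target 56.00 kg)
Mass balance on the glass: batch total minus LOI = 500.0 kg (oxide target masses add up to 500.0 kg; the stated basis being 500.0 kg — a pure rounding effect).
Adding the batch up: Σ batch = 523.6 kg; Σ batch·LOI gives LOI loss = 23.54 kg; the yield ratio, glass ÷ batch: 95.50%.

Batch per 500.0 kg glass melt:
  spodumene concentrate: 235.9 kg
  talc: 38.65 kg
  periclase: 90.58 kg
  witherite: 72.36 kg
  zinc oxide: 34.04 kg
  alumina: 52.04 kg
Total batch = 523.6 kg; LOI loss = 23.54 kg; yield = 95.50%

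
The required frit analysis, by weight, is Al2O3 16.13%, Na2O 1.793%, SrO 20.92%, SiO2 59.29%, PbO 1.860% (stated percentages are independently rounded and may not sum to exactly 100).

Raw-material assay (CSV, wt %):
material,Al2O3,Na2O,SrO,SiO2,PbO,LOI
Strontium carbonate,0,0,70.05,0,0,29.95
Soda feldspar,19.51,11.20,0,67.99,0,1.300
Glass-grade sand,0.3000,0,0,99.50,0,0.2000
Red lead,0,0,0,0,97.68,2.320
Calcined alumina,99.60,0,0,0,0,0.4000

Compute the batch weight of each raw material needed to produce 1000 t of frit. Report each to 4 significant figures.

Batch per 1000 t frit:
  Strontium carbonate: 298.6 t
  Soda feldspar: 160.1 t
  Glass-grade sand: 486.5 t
  Red lead: 19.04 t
  Calcined alumina: 129.1 t
Total batch = 1093 t; LOI loss = 93.44 t; yield = 91.45%

Intermediates are displayed, rounded to four significant figures, alongside each step. The whole derivation maintains full float precision at each step. Each reported number takes just one rounding — derived quantities are carried in exact precision (ignition loss, glass mass, five oxide percentages, yield, the totals) from the batch weights on 1000 t of glass, as written in either problem or answer.
The oxide mass targets at 1000 t frit:
  Al2O3: 16.13% × 1000 = 161.3 t
  Na2O: 1.793% × 1000 = 17.93 t
  SrO: 20.92% × 1000 = 209.2 t
  SiO2: 59.29% × 1000 = 592.9 t
  PbO: 1.860% × 1000 = 18.60 t
Oxide-by-oxide audit on the weights just shown, versus the basis set out (each sum matches its target mass exact up to rounding of places):
  Al2O3: 160.1·0.1951 + 486.5·0.003000 + 129.1·0.9960 = 161.3 t (target 161.3 t)
  Na2O: 160.1·0.1120 = 17.93 t (target 17.93 t)
  SrO: 298.6·0.7005 = 209.2 t (target 209.2 t)
  SiO2: 160.1·0.6799 + 486.5·0.9950 = 592.9 t (target 592.9 t)
  PbO: 19.04·0.9768 = 18.60 t (target 18.60 t)
Auditing the glass mass value: the batch minus its LOI: 999.9 t (the targets, summed, come to 999.9 t; against the stated basis, 1000 t — differing by rounding only).
Summing the batch: Σ batch = 1093 t; LOI removed, Σ of batch·LOI: 93.44 t; the yield ratio, glass ÷ batch: 91.45%.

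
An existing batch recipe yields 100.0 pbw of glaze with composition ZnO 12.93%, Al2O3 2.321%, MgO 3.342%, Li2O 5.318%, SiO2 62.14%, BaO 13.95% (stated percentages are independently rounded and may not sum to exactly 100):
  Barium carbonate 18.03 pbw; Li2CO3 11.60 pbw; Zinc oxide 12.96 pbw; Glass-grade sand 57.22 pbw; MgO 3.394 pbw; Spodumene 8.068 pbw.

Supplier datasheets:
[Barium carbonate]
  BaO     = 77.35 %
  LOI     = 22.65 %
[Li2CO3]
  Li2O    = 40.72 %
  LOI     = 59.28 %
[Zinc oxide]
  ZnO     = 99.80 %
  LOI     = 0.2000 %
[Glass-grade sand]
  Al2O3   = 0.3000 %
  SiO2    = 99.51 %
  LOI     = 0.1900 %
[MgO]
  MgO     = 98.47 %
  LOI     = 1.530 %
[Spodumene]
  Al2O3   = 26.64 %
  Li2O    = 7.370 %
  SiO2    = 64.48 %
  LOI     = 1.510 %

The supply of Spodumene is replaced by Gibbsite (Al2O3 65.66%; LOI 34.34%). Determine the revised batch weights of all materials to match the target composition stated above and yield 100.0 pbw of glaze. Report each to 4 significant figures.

Revised batch per 100.0 pbw glaze:
  Barium carbonate: 18.03 pbw
  Li2CO3: 13.06 pbw
  Zinc oxide: 12.96 pbw
  Glass-grade sand: 62.45 pbw
  MgO: 3.394 pbw
  Gibbsite: 3.250 pbw
Total batch = 113.1 pbw; LOI loss = 13.14 pbw

Full float precision is maintained at every stage. Working values are shown rounded to 4 significant figures within the worked lines. Every reported value carries a single rounding — the derived quantities, which include net glass mass, LOI, yield, six oxide percentages, totals, are computed at exact precision, as written in question or answer, from the weighed amounts for 100.0 pbw of glass.
Target masses of each oxide per 100.0 pbw glaze:
  ZnO: 12.93% × 100.0 = 12.93 pbw
  Al2O3: 2.321% × 100.0 = 2.321 pbw
  MgO: 3.342% × 100.0 = 3.342 pbw
  Li2O: 5.318% × 100.0 = 5.318 pbw
  SiO2: 62.14% × 100.0 = 62.14 pbw
  BaO: 13.95% × 100.0 = 13.95 pbw
Mass-balance tally per oxide from the weights as reported, for the quoted basis mass (sum by sum, the targets are met within answer rounding):
  ZnO: 12.96·0.9980 = 12.93 pbw (target 12.93 pbw)
  Al2O3: 62.45·0.003000 + 3.250·0.6566 = 2.321 pbw (target 2.321 pbw)
  MgO: 3.394·0.9847 = 3.342 pbw (target 3.342 pbw)
  Li2O: 13.06·0.4072 = 5.318 pbw (target 5.318 pbw)
  SiO2: 62.45·0.9951 = 62.14 pbw (target 62.14 pbw)
  BaO: 18.03·0.7735 = 13.95 pbw (target 13.95 pbw)
Consistency of the glass mass: net batch after ignition = 100.0 pbw (oxide target masses add up to 100.0 pbw; basis as stated: 100.0 pbw — differing by rounding only).
Summing the batch: Σ batch = 113.1 pbw; ignition loss, Σ(batch × LOI) = 13.14 pbw; as yield: glass ÷ batch → 88.39%.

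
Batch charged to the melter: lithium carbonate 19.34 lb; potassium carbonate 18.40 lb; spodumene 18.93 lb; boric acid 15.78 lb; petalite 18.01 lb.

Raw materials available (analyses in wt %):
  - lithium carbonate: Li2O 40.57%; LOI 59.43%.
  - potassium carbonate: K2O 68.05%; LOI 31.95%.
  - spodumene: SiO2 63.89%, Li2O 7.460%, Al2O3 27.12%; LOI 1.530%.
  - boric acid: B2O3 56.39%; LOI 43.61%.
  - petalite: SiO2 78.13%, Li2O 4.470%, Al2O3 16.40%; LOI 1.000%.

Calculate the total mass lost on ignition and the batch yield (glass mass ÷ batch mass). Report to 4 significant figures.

LOI loss = 24.72 lb; glass = 65.74 lb; yield = 72.67%

All internal work keeps exact precision at all times. Values along the way are shown, rounded to four significant digits, across the worked steps. A single rounding completes every reported value. All derived quantities, including LOI, net glass mass, yield, the five compositions, totals, are re-derived from the batch weights per 65.74 lb of glass at full float precision, as given in question or answer.
Ignition loss by material:
  lithium carbonate: 19.34 × 0.5943 = 11.49 lb
  potassium carbonate: 18.40 × 0.3195 = 5.879 lb
  spodumene: 18.93 × 0.01530 = 0.2896 lb
  boric acid: 15.78 × 0.4361 = 6.882 lb
  petalite: 18.01 × 0.01000 = 0.1801 lb
Total LOI = 24.72 lb
Glass = batch − LOI = 90.46 − 24.72 = 65.74 lb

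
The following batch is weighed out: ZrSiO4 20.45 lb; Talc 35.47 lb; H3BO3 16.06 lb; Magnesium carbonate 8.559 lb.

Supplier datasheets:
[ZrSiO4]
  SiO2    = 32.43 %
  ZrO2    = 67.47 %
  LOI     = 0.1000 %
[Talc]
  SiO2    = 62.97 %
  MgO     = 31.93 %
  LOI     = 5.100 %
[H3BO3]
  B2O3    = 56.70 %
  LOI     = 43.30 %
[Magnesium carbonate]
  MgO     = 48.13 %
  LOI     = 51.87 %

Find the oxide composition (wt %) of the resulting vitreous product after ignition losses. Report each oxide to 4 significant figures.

Glass mass = 67.32 lb (batch 80.54 − LOI 13.22).
Composition: SiO2 43.03%, B2O3 13.53%, ZrO2 20.50%, MgO 22.94%

The working math keeps full precision throughout; the intermediate values are printed rounded to four significant digits between the steps; each reported value takes exactly one rounding — all derived quantities (LOI, the totals, yield, the four compositions, net glass mass) are computed at exact precision from the weighed amounts on 67.32 lb of glass, exactly as printed in the problem or answer text.
Mass of each oxide from the mix:
  SiO2: 20.45·0.3243 + 35.47·0.6297 = 28.97 lb
  B2O3: 16.06·0.5670 = 9.106 lb
  ZrO2: 20.45·0.6747 = 13.80 lb
  MgO: 35.47·0.3193 + 8.559·0.4813 = 15.45 lb
LOI: 20.45·0.001000 + 35.47·0.05100 + 16.06·0.4330 + 8.559·0.5187 = 13.22 lb
Resulting glass, batch − LOI: 80.54 − 13.22 = 67.32 lb (consistent with Σ oxide mass)
percent by weight: oxide/glass ×100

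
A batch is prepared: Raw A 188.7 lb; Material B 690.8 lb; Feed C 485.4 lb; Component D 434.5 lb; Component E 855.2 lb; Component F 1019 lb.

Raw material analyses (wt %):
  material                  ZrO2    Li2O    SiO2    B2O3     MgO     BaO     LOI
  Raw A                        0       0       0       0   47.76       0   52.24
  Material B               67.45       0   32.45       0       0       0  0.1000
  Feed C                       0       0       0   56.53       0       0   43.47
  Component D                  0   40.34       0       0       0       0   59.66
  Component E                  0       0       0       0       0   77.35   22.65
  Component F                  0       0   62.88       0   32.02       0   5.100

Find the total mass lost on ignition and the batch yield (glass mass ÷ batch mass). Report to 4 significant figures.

LOI loss = 815.2 lb; glass = 2858 lb; yield = 77.81%

The working math holds full precision from start to finish; intermediates are shown with 4-significant-digit rounding alongside each step. Exactly one rounding goes into each reported figure. The derived quantities (the yield, glass mass, the six compositions, the totals, ignition loss) are recomputed using the weight values for 2858 lb of glass at full precision as given in question or answer.
Each material's LOI contribution:
  Raw A: 188.7 × 0.5224 = 98.58 lb
  Material B: 690.8 × 0.001000 = 0.6908 lb
  Feed C: 485.4 × 0.4347 = 211.0 lb
  Component D: 434.5 × 0.5966 = 259.2 lb
  Component E: 855.2 × 0.2265 = 193.7 lb
  Component F: 1019 × 0.05100 = 51.97 lb
Total LOI = 815.2 lb
Glass = batch − LOI = 3674 − 815.2 = 2858 lb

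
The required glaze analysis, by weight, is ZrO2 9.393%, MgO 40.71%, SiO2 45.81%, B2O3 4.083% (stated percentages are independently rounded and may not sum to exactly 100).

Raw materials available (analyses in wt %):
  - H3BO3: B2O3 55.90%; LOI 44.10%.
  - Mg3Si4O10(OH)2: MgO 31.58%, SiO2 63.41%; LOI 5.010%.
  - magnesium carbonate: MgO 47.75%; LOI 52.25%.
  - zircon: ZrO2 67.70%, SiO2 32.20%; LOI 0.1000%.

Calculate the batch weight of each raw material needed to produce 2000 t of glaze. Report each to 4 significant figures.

Batch per 2000 t glaze:
  H3BO3: 146.1 t
  Mg3Si4O10(OH)2: 1304 t
  magnesium carbonate: 842.7 t
  zircon: 277.5 t
Total batch = 2570 t; LOI loss = 570.3 t; yield = 77.81%

Full precision is maintained throughout. Mid-chain values are shown rounded off to 4 significant figures as written; each reported figure is rounded exactly once; the derived quantities (four oxide percentages, yield, the totals, ignition loss, glass mass) are recomputed from the batch weights per 2000 t of glass in full precision as set out in the problem or answer text.
Target masses of each oxide per 2000 t glaze:
  ZrO2: 9.393% × 2000 = 187.9 t
  MgO: 40.71% × 2000 = 814.2 t
  SiO2: 45.81% × 2000 = 916.2 t
  B2O3: 4.083% × 2000 = 81.66 t
Mass-balance tally per oxide per the reported batch figures, against the basis in use (summed amounts equal target values net of answer rounding effects):
  ZrO2: 277.5·0.6770 = 187.9 t (target 187.9 t)
  MgO: 1304·0.3158 + 842.7·0.4775 = 814.2 t (target 814.2 t)
  SiO2: 1304·0.6341 + 277.5·0.3220 = 916.2 t (target 916.2 t)
  B2O3: 146.1·0.5590 = 81.67 t (target 81.66 t)
Glass mass check: Σ batch − LOI loss = 2000 t (the targets, summed, come to 2000 t; basis as stated: 2000 t — any gap is answer rounding).
Adding the batch up: Σ batch = 2570 t; ignition loss, Σ(batch × LOI) = 570.3 t; yield: glass divided by total = 77.81%.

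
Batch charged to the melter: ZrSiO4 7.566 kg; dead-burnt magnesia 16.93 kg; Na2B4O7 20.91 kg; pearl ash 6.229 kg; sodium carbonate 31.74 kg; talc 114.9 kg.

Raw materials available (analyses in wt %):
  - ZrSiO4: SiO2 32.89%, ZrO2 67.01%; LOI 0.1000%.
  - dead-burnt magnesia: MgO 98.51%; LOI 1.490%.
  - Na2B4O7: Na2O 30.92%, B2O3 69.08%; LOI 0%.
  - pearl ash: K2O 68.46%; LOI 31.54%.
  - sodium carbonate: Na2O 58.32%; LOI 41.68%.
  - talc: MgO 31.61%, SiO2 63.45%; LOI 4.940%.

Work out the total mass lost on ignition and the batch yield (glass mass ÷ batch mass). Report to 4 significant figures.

LOI loss = 21.13 kg; glass = 177.1 kg; yield = 89.34%

The whole derivation maintains full precision at all times; rounding to 4 significant figures governs each working value as printed — exactly one rounding is applied to every reported result — all derived quantities, which include the six compositions, ignition loss, glass mass, yield, the totals, are rebuilt at exact precision, as set out in question or answer, from the batch weights per 177.1 kg of glass.
Material-by-material LOI:
  ZrSiO4: 7.566 × 0.001000 = 0.007566 kg
  dead-burnt magnesia: 16.93 × 0.01490 = 0.2523 kg
  Na2B4O7: 20.91 × 0 = 0 kg
  pearl ash: 6.229 × 0.3154 = 1.965 kg
  sodium carbonate: 31.74 × 0.4168 = 13.23 kg
  talc: 114.9 × 0.04940 = 5.676 kg
Total LOI = 21.13 kg
Glass = batch − LOI = 198.3 − 21.13 = 177.1 kg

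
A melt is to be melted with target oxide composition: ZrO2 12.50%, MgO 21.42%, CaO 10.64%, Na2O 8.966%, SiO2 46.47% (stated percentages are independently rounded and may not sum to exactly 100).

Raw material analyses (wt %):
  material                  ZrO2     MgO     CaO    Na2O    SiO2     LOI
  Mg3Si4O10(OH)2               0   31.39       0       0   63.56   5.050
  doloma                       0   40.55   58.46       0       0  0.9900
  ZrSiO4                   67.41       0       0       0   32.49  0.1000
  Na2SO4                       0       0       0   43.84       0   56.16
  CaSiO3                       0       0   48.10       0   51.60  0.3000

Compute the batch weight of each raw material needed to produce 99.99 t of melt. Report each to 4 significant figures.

Batch per 99.99 t melt:
  Mg3Si4O10(OH)2: 55.44 t
  doloma: 9.902 t
  ZrSiO4: 18.54 t
  Na2SO4: 20.45 t
  CaSiO3: 10.08 t
Total batch = 114.4 t; LOI loss = 14.43 t; yield = 87.39%

The intermediate values are shown with 4-significant-figure rounding when written out. All arithmetic holds exact precision at each step. Every reported value is rounded a single time — all derived quantities (the five compositions, LOI, net glass mass, the totals, the yield) are recomputed in full precision from the weighed amounts for 99.99 t of glass, precisely as stated by problem or answer.
Per-oxide target masses for 99.99 t melt:
  ZrO2: 12.50% × 99.99 = 12.50 t
  MgO: 21.42% × 99.99 = 21.42 t
  CaO: 10.64% × 99.99 = 10.64 t
  Na2O: 8.966% × 99.99 = 8.965 t
  SiO2: 46.47% × 99.99 = 46.47 t
A balance pass over the oxides, from the weights as reported, at the basis given (sums match the target masses net of answer rounding effects):
  ZrO2: 18.54·0.6741 = 12.50 t (target 12.50 t)
  MgO: 55.44·0.3139 + 9.902·0.4055 = 21.42 t (target 21.42 t)
  CaO: 9.902·0.5846 + 10.08·0.4810 = 10.64 t (target 10.64 t)
  Na2O: 20.45·0.4384 = 8.965 t (target 8.965 t)
  SiO2: 55.44·0.6356 + 18.54·0.3249 + 10.08·0.5160 = 46.46 t (target 46.47 t)
Consistency of the glass mass: batch total minus LOI = 99.98 t (oxide target masses add up to 99.99 t; with the basis standing at 99.99 t — a pure rounding effect).
Batch total: Σ batch = 114.4 t; the LOI term Σ batch·LOI equals 14.43 t; as yield: glass ÷ batch → 87.39%.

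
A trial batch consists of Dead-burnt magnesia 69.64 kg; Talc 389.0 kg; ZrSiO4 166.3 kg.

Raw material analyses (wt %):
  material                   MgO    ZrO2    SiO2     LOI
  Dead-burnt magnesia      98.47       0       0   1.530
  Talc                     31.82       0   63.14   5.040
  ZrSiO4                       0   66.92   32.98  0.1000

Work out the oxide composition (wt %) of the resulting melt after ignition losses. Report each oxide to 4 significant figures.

Glass mass = 604.1 kg (batch 624.9 − LOI 20.84).
Composition: MgO 31.84%, ZrO2 18.42%, SiO2 49.74%

The working math runs at full float precision from start to finish. In-progress results are printed (rounded to four significant figures) in the working — a single rounding produces every reported number — derived quantities, including the three compositions, yield, LOI, totals, glass mass, are computed from the weighed amounts for 604.1 kg of glass in full float precision as they appear in the problem or answer text.
Oxide-by-oxide delivered mass:
  MgO: 69.64·0.9847 + 389.0·0.3182 = 192.4 kg
  ZrO2: 166.3·0.6692 = 111.3 kg
  SiO2: 389.0·0.6314 + 166.3·0.3298 = 300.5 kg
LOI: 69.64·0.01530 + 389.0·0.05040 + 166.3·0.001000 = 20.84 kg
Resulting glass, batch − LOI: 624.9 − 20.84 = 604.1 kg (matching Σ of the oxides)
each oxide over glass, ×100, is wt %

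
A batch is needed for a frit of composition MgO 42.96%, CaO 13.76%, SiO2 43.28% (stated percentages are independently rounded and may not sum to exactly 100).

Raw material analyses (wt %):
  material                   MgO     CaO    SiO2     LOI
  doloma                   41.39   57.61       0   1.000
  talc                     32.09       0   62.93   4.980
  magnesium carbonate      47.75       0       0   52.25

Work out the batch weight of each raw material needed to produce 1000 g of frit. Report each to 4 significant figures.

Working values are displayed rounded to four significant digits in the working; the working math maintains exact precision end to end — every reported number takes exactly one rounding; derived quantities, which include yield, ignition loss, the totals, three oxide percentages, net glass mass, are re-derived in exact precision, as they appear in problem or answer, using the weight values on 1000 g of glass.
The oxide mass targets at 1000 g frit:
  MgO: 42.96% × 1000 = 429.6 g
  CaO: 13.76% × 1000 = 137.6 g
  SiO2: 43.28% × 1000 = 432.8 g
Balance tally, oxide-wise, given the weights on record, versus the basis set out (every target is met by its sum modulo rounding of the values):
  MgO: 238.8·0.4139 + 687.7·0.3209 + 230.5·0.4775 = 429.6 g (target 429.6 g)
  CaO: 238.8·0.5761 = 137.6 g (target 137.6 g)
  SiO2: 687.7·0.6293 = 432.8 g (target 432.8 g)
Glass-mass sanity pass: total charge less LOI = 999.9 g (per-oxide target masses sum to 1000 g; against the stated basis, 1000 g — any gap is answer rounding).
Adding the batch up: Σ batch = 1157 g; loss to ignition Σ batch·LOI = 157.1 g; glass ÷ batch gives a yield of 86.42%.

Batch per 1000 g frit:
  doloma: 238.8 g
  talc: 687.7 g
  magnesium carbonate: 230.5 g
Total batch = 1157 g; LOI loss = 157.1 g; yield = 86.42%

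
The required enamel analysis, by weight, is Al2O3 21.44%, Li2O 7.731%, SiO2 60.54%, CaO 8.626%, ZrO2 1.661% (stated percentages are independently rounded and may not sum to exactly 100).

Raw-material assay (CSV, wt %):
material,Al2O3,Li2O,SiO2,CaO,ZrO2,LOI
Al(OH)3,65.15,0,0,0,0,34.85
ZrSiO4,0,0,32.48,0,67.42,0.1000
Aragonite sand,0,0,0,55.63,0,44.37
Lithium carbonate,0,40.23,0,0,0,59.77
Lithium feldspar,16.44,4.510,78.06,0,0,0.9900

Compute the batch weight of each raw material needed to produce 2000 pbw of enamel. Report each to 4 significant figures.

Mid-chain values are printed, with 4-significant-figure rounding, in the printout. All arithmetic runs at exact precision at every stage; a single rounding finalizes each reported number — the derived quantities are recomputed using the weight values at 2000 pbw of glass in full precision (yield, LOI, the five compositions, totals, glass mass), precisely as stated by the question or the answer.
Oxide-by-oxide targets in 2000 pbw enamel:
  Al2O3: 21.44% × 2000 = 428.8 pbw
  Li2O: 7.731% × 2000 = 154.6 pbw
  SiO2: 60.54% × 2000 = 1211 pbw
  CaO: 8.626% × 2000 = 172.5 pbw
  ZrO2: 1.661% × 2000 = 33.22 pbw
Per-oxide balance check with the batch weights as given, relative to the basis at hand (target by target, the sums agree up to rounding of the answer):
  Al2O3: 271.9·0.6515 + 1531·0.1644 = 428.8 pbw (target 428.8 pbw)
  Li2O: 212.8·0.4023 + 1531·0.04510 = 154.7 pbw (target 154.6 pbw)
  SiO2: 49.27·0.3248 + 1531·0.7806 = 1211 pbw (target 1211 pbw)
  CaO: 310.1·0.5563 = 172.5 pbw (target 172.5 pbw)
  ZrO2: 49.27·0.6742 = 33.22 pbw (target 33.22 pbw)
Consistency of the glass mass: Σ batch − LOI loss = 2000 pbw (the targets, summed, come to 2000 pbw; basis as stated: 2000 pbw — differing by rounding only).
Whole-batch sum: Σ batch = 2375 pbw; LOI removed, Σ of batch·LOI: 374.7 pbw; yield: glass divided by total = 84.22%.

Batch per 2000 pbw enamel:
  Al(OH)3: 271.9 pbw
  ZrSiO4: 49.27 pbw
  Aragonite sand: 310.1 pbw
  Lithium carbonate: 212.8 pbw
  Lithium feldspar: 1531 pbw
Total batch = 2375 pbw; LOI loss = 374.7 pbw; yield = 84.22%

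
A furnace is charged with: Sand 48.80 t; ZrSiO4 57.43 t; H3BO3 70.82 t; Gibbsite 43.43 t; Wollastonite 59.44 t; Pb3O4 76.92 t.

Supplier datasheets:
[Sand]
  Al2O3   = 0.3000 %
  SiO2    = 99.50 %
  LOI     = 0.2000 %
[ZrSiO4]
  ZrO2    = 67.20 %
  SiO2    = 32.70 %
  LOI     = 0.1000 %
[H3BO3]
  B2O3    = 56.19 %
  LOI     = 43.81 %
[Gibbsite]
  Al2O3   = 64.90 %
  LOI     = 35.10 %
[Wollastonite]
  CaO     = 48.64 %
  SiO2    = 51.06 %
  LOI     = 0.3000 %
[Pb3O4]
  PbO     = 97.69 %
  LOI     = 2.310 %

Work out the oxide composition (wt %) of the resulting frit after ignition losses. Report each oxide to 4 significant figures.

Glass mass = 308.5 t (batch 356.8 − LOI 48.38).
Composition: ZrO2 12.51%, Al2O3 9.185%, B2O3 12.90%, CaO 9.373%, SiO2 31.67%, PbO 24.36%

In-progress results are printed (rounded to 4 significant digits) as written; the whole derivation holds full precision at each step — each reported result receives exactly one rounding — all derived quantities (the yield, net glass mass, six oxide percentages, totals, LOI) are computed from the batch weights at 308.5 t of glass at full float precision exactly as shown in the problem or answer text.
What the batch supplies per oxide:
  ZrO2: 57.43·0.6720 = 38.59 t
  Al2O3: 48.80·0.003000 + 43.43·0.6490 = 28.33 t
  B2O3: 70.82·0.5619 = 39.79 t
  CaO: 59.44·0.4864 = 28.91 t
  SiO2: 48.80·0.9950 + 57.43·0.3270 + 59.44·0.5106 = 97.69 t
  PbO: 76.92·0.9769 = 75.14 t
LOI: 48.80·0.002000 + 57.43·0.001000 + 70.82·0.4381 + 43.43·0.3510 + 59.44·0.003000 + 76.92·0.02310 = 48.38 t
batch − LOI leaves glass = 356.8 − 48.38 = 308.5 t (consistent with Σ oxide mass)
wt % = oxide mass / glass mass × 100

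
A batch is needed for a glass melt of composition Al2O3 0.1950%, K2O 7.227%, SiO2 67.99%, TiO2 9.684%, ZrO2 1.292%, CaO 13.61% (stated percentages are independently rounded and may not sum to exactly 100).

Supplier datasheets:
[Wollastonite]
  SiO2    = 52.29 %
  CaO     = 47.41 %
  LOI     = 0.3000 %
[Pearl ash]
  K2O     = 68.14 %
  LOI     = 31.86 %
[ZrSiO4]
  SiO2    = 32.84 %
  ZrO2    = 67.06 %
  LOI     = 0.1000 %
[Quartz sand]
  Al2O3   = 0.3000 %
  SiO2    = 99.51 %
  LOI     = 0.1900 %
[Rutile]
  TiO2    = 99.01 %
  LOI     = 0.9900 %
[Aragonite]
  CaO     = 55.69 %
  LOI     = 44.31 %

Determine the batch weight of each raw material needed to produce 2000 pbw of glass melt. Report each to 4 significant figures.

All internal work holds exact precision at every stage. Working values appear, with 4-significant-figure rounding, when written out; every reported figure is rounded a single time; derived quantities (net glass mass, six oxide percentages, ignition loss, totals, the yield) are carried using the weight values on 2000 pbw of glass in full precision as set out in the problem or answer text.
Oxide-by-oxide targets in 2000 pbw glass melt:
  Al2O3: 0.1950% × 2000 = 3.900 pbw
  K2O: 7.227% × 2000 = 144.5 pbw
  SiO2: 67.99% × 2000 = 1360 pbw
  TiO2: 9.684% × 2000 = 193.7 pbw
  ZrO2: 1.292% × 2000 = 25.84 pbw
  CaO: 13.61% × 2000 = 272.2 pbw
Per-oxide balance check applying the batch weights above, on the stated basis (sums match the target masses once rounding is allowed for):
  Al2O3: 1300·0.003000 = 3.900 pbw (target 3.900 pbw)
  K2O: 212.1·0.6814 = 144.5 pbw (target 144.5 pbw)
  SiO2: 102.3·0.5229 + 38.53·0.3284 + 1300·0.9951 = 1360 pbw (target 1360 pbw)
  TiO2: 195.6·0.9901 = 193.7 pbw (target 193.7 pbw)
  ZrO2: 38.53·0.6706 = 25.84 pbw (target 25.84 pbw)
  CaO: 102.3·0.4741 + 401.6·0.5569 = 272.2 pbw (target 272.2 pbw)
Glass-mass bookkeeping: Σ batch − LOI loss = 2000 pbw (summing oxide targets gives 2000 pbw; against the stated basis, 2000 pbw — gaps are rounding artifacts).
Adding the batch up: Σ batch = 2250 pbw; Σ batch·LOI gives LOI loss = 250.3 pbw; yield, glass over the total, = 88.88%.

Batch per 2000 pbw glass melt:
  Wollastonite: 102.3 pbw
  Pearl ash: 212.1 pbw
  ZrSiO4: 38.53 pbw
  Quartz sand: 1300 pbw
  Rutile: 195.6 pbw
  Aragonite: 401.6 pbw
Total batch = 2250 pbw; LOI loss = 250.3 pbw; yield = 88.88%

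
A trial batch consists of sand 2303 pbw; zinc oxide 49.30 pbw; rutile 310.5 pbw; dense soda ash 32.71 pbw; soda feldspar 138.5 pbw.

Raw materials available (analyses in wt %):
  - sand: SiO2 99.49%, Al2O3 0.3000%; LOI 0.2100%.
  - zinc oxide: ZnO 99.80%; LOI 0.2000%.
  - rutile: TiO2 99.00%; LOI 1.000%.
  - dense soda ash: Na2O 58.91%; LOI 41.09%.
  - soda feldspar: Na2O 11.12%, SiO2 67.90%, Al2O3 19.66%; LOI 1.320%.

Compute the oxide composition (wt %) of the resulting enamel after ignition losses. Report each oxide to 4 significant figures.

Glass mass = 2811 pbw (batch 2834 − LOI 23.31).
Composition: ZnO 1.751%, Na2O 1.234%, TiO2 10.94%, SiO2 84.86%, Al2O3 1.215%

Working values are printed with 4-significant-digit rounding between the steps. Exact precision is maintained in every operation; every reported number is rounded just once; the derived quantities, which include yield, net glass mass, the totals, five oxide percentages, LOI, are carried at full float precision, exactly as printed in either problem or answer, starting from the weights for 2811 pbw of glass.
What the batch supplies per oxide:
  ZnO: 49.30·0.9980 = 49.20 pbw
  Na2O: 32.71·0.5891 + 138.5·0.1112 = 34.67 pbw
  TiO2: 310.5·0.9900 = 307.4 pbw
  SiO2: 2303·0.9949 + 138.5·0.6790 = 2385 pbw
  Al2O3: 2303·0.003000 + 138.5·0.1966 = 34.14 pbw
LOI: 2303·0.002100 + 49.30·0.002000 + 310.5·0.01000 + 32.71·0.4109 + 138.5·0.01320 = 23.31 pbw
Glass mass = batch − LOI = 2834 − 23.31 = 2811 pbw (= the summed oxide contributions)
percent share: oxide ÷ glass, ×100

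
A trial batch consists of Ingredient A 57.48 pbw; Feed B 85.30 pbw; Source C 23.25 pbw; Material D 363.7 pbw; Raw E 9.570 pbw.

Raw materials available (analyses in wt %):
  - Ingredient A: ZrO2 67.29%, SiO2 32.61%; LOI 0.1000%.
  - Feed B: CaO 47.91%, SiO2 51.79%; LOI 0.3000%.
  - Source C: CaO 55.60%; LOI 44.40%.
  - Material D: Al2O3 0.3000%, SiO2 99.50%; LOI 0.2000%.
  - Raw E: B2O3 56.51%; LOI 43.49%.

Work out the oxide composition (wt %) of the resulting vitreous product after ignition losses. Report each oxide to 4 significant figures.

Glass mass = 523.8 pbw (batch 539.3 − LOI 15.53).
Composition: ZrO2 7.385%, CaO 10.27%, B2O3 1.033%, Al2O3 0.2083%, SiO2 81.10%

The working math carries exact precision at every stage; values along the way appear rounded to 4 significant digits alongside each step — a single rounding completes every reported value; all derived quantities are computed at full precision (net glass mass, ignition loss, yield, five oxide percentages, the totals) from the weighed amounts at 523.8 pbw of glass precisely as stated by the problem or answer text.
Delivered oxide masses:
  ZrO2: 57.48·0.6729 = 38.68 pbw
  CaO: 85.30·0.4791 + 23.25·0.5560 = 53.79 pbw
  B2O3: 9.570·0.5651 = 5.408 pbw
  Al2O3: 363.7·0.003000 = 1.091 pbw
  SiO2: 57.48·0.3261 + 85.30·0.5179 + 363.7·0.9950 = 424.8 pbw
LOI: 57.48·0.001000 + 85.30·0.003000 + 23.25·0.4440 + 363.7·0.002000 + 9.570·0.4349 = 15.53 pbw
Resulting glass, batch − LOI: 539.3 − 15.53 = 523.8 pbw (consistent with Σ oxide mass)
oxide / glass × 100 gives the wt %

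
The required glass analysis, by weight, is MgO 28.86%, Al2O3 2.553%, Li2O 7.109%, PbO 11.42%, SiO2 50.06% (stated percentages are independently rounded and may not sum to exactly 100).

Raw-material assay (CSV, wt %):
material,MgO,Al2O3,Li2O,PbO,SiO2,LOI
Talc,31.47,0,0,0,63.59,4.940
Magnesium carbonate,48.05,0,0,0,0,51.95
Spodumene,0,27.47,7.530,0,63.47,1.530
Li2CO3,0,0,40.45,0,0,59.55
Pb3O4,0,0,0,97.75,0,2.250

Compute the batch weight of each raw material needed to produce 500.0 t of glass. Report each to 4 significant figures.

Batch per 500.0 t glass:
  Talc: 347.2 t
  Magnesium carbonate: 72.89 t
  Spodumene: 46.47 t
  Li2CO3: 79.22 t
  Pb3O4: 58.41 t
Total batch = 604.2 t; LOI loss = 104.2 t; yield = 82.75%

Working values are shown rounded to four significant figures as written. Every computation holds full float precision in every operation; a single rounding yields every reported result; all derived quantities are re-derived at exact precision (the yield, the totals, glass mass, LOI, the five compositions) starting from the weights on 500.0 t of glass as set out in the problem or the answer.
The oxide mass targets at 500.0 t glass:
  MgO: 28.86% × 500.0 = 144.3 t
  Al2O3: 2.553% × 500.0 = 12.76 t
  Li2O: 7.109% × 500.0 = 35.54 t
  PbO: 11.42% × 500.0 = 57.10 t
  SiO2: 50.06% × 500.0 = 250.3 t
Per-oxide balance check working from each reported weight, at the basis given (delivered sums recover each target once rounding is allowed for):
  MgO: 347.2·0.3147 + 72.89·0.4805 = 144.3 t (target 144.3 t)
  Al2O3: 46.47·0.2747 = 12.77 t (target 12.76 t)
  Li2O: 46.47·0.07530 + 79.22·0.4045 = 35.54 t (target 35.54 t)
  PbO: 58.41·0.9775 = 57.10 t (target 57.10 t)
  SiO2: 347.2·0.6359 + 46.47·0.6347 = 250.3 t (target 250.3 t)
Consistency of the glass mass: net batch after ignition = 500.0 t (summing oxide targets gives 500.0 t; against the stated basis, 500.0 t — gaps are rounding artifacts).
Batch grand total — Σ batch = 604.2 t; ignition loss, Σ(batch × LOI) = 104.2 t; yield, glass over the total, = 82.75%.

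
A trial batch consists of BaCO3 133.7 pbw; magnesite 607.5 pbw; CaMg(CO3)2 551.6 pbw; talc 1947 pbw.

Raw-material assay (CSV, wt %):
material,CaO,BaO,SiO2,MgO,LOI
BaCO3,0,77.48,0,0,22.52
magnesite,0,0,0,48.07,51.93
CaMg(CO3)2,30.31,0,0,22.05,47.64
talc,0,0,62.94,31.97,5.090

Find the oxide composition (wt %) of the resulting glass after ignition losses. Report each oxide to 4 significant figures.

The intermediate values appear, with 4-significant-digit rounding, at each printed step. Full float precision is maintained at each step — every reported number receives exactly one rounding. All derived quantities, including net glass mass, the four compositions, the totals, LOI, yield, are carried starting from the weights on 2532 pbw of glass at full float precision, as written in the question or the answer.
Mass of each oxide from the mix:
  CaO: 551.6·0.3031 = 167.2 pbw
  BaO: 133.7·0.7748 = 103.6 pbw
  SiO2: 1947·0.6294 = 1225 pbw
  MgO: 607.5·0.4807 + 551.6·0.2205 + 1947·0.3197 = 1036 pbw
LOI: 133.7·0.2252 + 607.5·0.5193 + 551.6·0.4764 + 1947·0.05090 = 707.5 pbw
Net of LOI, the glass mass = 3240 − 707.5 = 2532 pbw (= the summed oxide contributions)
wt %: oxide over glass, times 100

Glass mass = 2532 pbw (batch 3240 − LOI 707.5).
Composition: CaO 6.602%, BaO 4.091%, SiO2 48.39%, MgO 40.92%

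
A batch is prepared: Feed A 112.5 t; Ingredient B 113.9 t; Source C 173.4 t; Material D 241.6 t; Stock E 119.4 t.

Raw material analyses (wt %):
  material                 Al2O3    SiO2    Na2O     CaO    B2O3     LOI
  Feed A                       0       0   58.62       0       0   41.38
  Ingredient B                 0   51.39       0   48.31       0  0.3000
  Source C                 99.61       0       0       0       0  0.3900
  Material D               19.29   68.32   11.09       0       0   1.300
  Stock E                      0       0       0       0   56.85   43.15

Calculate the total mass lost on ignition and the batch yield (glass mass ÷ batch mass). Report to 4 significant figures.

LOI loss = 102.2 t; glass = 658.6 t; yield = 86.56%

Full float precision is kept at all times. Values along the way are printed, rounded to 4 significant figures, as written; each reported number receives exactly one rounding. Derived quantities are computed in full float precision (yield, net glass mass, five oxide percentages, totals, LOI) from the weighed amounts at 658.6 t of glass, as set out in the question or the answer.
Loss on ignition, line by line:
  Feed A: 112.5 × 0.4138 = 46.55 t
  Ingredient B: 113.9 × 0.003000 = 0.3417 t
  Source C: 173.4 × 0.003900 = 0.6763 t
  Material D: 241.6 × 0.01300 = 3.141 t
  Stock E: 119.4 × 0.4315 = 51.52 t
Total LOI = 102.2 t
Glass = batch − LOI = 760.8 − 102.2 = 658.6 t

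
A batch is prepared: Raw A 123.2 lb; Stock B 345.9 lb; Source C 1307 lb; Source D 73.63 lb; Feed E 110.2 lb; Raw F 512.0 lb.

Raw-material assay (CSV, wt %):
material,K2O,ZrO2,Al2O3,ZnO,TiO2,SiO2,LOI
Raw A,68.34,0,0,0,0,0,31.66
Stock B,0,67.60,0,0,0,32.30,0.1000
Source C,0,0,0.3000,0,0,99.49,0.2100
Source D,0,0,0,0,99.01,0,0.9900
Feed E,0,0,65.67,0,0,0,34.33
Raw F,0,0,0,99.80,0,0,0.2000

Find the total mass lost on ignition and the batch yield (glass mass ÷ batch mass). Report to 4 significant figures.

The working math runs at full precision in all steps — mid-chain values are displayed rounded off to 4 significant figures alongside each step. Each reported result takes just one rounding. All derived quantities (LOI, glass mass, the yield, totals, six oxide percentages) are carried from the batch weights for 2390 lb of glass at full precision precisely as stated by the problem or the answer.
Each material's LOI contribution:
  Raw A: 123.2 × 0.3166 = 39.01 lb
  Stock B: 345.9 × 0.001000 = 0.3459 lb
  Source C: 1307 × 0.002100 = 2.745 lb
  Source D: 73.63 × 0.009900 = 0.7289 lb
  Feed E: 110.2 × 0.3433 = 37.83 lb
  Raw F: 512.0 × 0.002000 = 1.024 lb
Total LOI = 81.68 lb
Glass = batch − LOI = 2472 − 81.68 = 2390 lb

LOI loss = 81.68 lb; glass = 2390 lb; yield = 96.70%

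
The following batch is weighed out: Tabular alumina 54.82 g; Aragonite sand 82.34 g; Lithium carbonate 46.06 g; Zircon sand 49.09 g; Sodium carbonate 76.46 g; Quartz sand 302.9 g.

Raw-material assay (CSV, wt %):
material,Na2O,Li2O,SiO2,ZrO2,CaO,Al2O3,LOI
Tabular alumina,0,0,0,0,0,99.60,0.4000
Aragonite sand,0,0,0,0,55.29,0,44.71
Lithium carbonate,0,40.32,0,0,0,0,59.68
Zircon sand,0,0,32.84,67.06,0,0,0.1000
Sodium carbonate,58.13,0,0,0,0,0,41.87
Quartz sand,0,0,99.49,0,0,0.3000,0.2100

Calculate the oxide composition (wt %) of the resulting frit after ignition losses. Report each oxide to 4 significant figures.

Glass mass = 514.4 g (batch 611.7 − LOI 97.22).
Composition: Na2O 8.640%, Li2O 3.610%, SiO2 61.71%, ZrO2 6.399%, CaO 8.849%, Al2O3 10.79%

All internal work maintains full precision at every stage. Working values appear, rounded to 4 significant digits, when written out — each reported value receives exactly one rounding; the derived quantities (six oxide percentages, LOI, the yield, totals, glass mass) are re-derived from the batch weights per 514.4 g of glass in exact precision, as they appear in the question or the answer.
Oxide-by-oxide delivered mass:
  Na2O: 76.46·0.5813 = 44.45 g
  Li2O: 46.06·0.4032 = 18.57 g
  SiO2: 49.09·0.3284 + 302.9·0.9949 = 317.5 g
  ZrO2: 49.09·0.6706 = 32.92 g
  CaO: 82.34·0.5529 = 45.53 g
  Al2O3: 54.82·0.9960 + 302.9·0.003000 = 55.51 g
LOI: 54.82·0.004000 + 82.34·0.4471 + 46.06·0.5968 + 49.09·0.001000 + 76.46·0.4187 + 302.9·0.002100 = 97.22 g
Net of LOI, the glass mass = 611.7 − 97.22 = 514.4 g (matching Σ of the oxides)
oxide / glass × 100 gives the wt %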